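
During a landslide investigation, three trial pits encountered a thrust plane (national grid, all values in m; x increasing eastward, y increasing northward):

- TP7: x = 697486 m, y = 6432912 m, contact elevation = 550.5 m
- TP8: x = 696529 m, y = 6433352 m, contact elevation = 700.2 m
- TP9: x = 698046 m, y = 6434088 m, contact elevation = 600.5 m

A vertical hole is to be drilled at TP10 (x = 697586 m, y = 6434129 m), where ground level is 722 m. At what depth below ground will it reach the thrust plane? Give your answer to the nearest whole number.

66 m

Let the plane be z = a·x + b·y + c.
TP8−TP7: −957a + 440b = 149.7;  TP9−TP7: 560a + 1176b = 50.
Solving gives a = −0.11229305, b = 0.09598989.
Then c = 550.5 − a·697486 − b·6432912 = −538621.17.
At (697586, 6434129): z_contact = −78334.1 + 617611.3 − 538621.17 = 656.1 m.
Depth below ground = 722 − 656.1 = 66 m.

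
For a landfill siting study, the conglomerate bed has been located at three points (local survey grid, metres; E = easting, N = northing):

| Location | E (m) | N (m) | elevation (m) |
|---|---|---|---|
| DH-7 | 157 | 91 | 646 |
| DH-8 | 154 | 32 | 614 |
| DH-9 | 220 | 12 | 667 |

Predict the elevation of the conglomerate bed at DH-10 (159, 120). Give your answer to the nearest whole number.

662 m

Two edge vectors: DH-7→DH-8 = (-3, -59, -32), DH-7→DH-9 = (63, -79, 21).
Normal n = (DH-7→DH-8) × (DH-7→DH-9) = (-3767, -1953, 3954).
So ∂z/∂E = −n_x/n_z = 0.95271 and ∂z/∂N = −n_y/n_z = 0.49393.
Intercept c from DH-7: 646 − 149.57 − 44.95 = 451.48.
At (159, 120): z = 151.5 + 59.3 + 451.48 = 662.2 m.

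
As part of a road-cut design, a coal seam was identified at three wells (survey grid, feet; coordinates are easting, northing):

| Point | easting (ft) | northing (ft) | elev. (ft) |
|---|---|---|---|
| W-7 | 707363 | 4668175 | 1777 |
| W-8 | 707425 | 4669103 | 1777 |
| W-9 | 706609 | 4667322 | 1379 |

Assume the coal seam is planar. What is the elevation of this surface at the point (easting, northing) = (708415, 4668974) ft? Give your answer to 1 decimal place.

Two edge vectors: W-7→W-8 = (62, 928, 0), W-7→W-9 = (-754, -853, -398).
Normal n = (W-7→W-8) × (W-7→W-9) = (-369344, 24676, 646826).
So ∂z/∂easting = −n_x/n_z = 0.571009823 and ∂z/∂northing = −n_y/n_z = −0.038149363.
Intercept c from W-7: 1777 − 403911.22 + 178087.90 = −224046.32.
At (708415, 4668974): z = 404511.9 − 178118.4 − 224046.32 = 2347.2 ft.

2347.2 ft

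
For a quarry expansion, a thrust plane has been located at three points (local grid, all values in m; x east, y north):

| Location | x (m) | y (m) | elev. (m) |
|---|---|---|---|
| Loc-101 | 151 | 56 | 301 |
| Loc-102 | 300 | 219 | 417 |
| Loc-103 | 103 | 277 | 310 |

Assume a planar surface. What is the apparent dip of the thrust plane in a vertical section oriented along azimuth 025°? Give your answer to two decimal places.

22.01°

Two edge vectors: Loc-101→Loc-102 = (149, 163, 116), Loc-101→Loc-103 = (-48, 221, 9).
Normal n = (Loc-101→Loc-102) × (Loc-101→Loc-103) = (-24169, -6909, 40753).
So ∂z/∂x = −n_x/n_z = 0.59306 and ∂z/∂y = −n_y/n_z = 0.16953.
Unit vector along 025° is (sin 25°, cos 25°) = (0.4226, 0.9063).
Slope in that direction = a·(0.4226) + b·(0.9063) = 0.40429.
Apparent dip = arctan|0.40429| = 22.01° (true dip is 31.7°, so apparent ≤ true as expected).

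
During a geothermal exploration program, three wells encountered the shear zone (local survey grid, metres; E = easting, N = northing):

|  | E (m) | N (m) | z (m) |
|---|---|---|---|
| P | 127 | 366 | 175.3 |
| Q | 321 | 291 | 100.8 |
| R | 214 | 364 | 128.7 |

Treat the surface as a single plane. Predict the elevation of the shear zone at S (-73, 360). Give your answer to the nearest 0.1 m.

Let the plane be z = a·E + b·N + c.
Q−P: 194a − 75b = −74.5;  R−P: 87a − 2b = −46.6.
Solving gives a = −0.54522, b = −0.41696.
Then c = 175.3 − a·127 − b·366 = 397.15.
At (-73, 360): z = 39.8 − 150.1 + 397.15 = 286.8 m.

286.8 m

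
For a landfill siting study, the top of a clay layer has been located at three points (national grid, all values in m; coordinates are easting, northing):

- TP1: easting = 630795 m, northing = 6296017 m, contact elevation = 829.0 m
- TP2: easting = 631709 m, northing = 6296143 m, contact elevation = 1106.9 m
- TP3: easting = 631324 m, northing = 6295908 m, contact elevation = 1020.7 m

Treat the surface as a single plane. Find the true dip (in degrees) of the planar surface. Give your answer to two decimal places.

20.24°

Let the plane be z = a·easting + b·northing + c.
TP2−TP1: 914a + 126b = 277.9;  TP3−TP1: 529a − 109b = 191.7.
Solving gives a = 0.32743, b = −0.16962.
Gradient magnitude |∇z| = √(a² + b²) = √(0.10721 + 0.02877) = 0.36876.
True dip = arctan(0.36876) = 20.24°, dipping toward WNW (azimuth ≈ 297°).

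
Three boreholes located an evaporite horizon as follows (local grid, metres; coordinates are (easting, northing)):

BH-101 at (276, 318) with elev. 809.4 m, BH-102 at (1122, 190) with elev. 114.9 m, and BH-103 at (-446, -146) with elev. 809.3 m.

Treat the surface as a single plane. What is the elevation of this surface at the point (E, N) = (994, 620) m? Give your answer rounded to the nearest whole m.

645 m

Let the plane be z = a·E + b·N + c.
BH-102−BH-101: 846a − 128b = −694.5;  BH-103−BH-101: −722a − 464b = −0.1.
Solving gives a = −0.66446, b = 1.03413.
Then c = 809.4 − a·276 − b·318 = 663.94.
At (994, 620): z = −660.5 + 641.2 + 663.94 = 644.6 m.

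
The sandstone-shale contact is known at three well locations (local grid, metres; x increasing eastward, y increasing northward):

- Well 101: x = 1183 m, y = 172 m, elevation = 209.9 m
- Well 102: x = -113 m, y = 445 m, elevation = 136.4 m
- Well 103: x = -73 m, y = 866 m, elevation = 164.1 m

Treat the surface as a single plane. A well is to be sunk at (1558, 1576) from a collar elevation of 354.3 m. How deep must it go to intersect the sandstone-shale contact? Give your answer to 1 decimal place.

Let the plane be z = a·x + b·y + c.
Well 102−Well 101: −1296a + 273b = −73.5;  Well 103−Well 101: −1256a + 694b = −45.8.
Solving gives a = 0.069188, b = 0.059222.
Then c = 209.9 − a·1183 − b·172 = 117.86.
At (1558, 1576): z_contact = 107.79 + 93.33 + 117.86 = 318.99 m.
Depth below ground = 354.3 − 318.99 = 35.3 m.

35.3 m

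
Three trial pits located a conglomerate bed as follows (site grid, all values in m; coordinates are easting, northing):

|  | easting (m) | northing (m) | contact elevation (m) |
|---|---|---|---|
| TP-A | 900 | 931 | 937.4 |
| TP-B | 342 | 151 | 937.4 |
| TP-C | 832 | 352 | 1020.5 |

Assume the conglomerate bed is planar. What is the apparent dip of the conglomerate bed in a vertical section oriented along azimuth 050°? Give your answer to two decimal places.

4.20°

Let the plane be z = a·easting + b·northing + c.
TP-B−TP-A: −558a − 780b = 0;  TP-C−TP-A: −68a − 579b = 83.1.
Solving gives a = 0.24003, b = −0.17171.
Unit vector along 050° is (sin 50°, cos 50°) = (0.7660, 0.6428).
Slope in that direction = a·(0.7660) + b·(0.6428) = 0.07350.
Apparent dip = arctan|0.07350| = 4.20° (true dip is 16.4°, so apparent ≤ true as expected).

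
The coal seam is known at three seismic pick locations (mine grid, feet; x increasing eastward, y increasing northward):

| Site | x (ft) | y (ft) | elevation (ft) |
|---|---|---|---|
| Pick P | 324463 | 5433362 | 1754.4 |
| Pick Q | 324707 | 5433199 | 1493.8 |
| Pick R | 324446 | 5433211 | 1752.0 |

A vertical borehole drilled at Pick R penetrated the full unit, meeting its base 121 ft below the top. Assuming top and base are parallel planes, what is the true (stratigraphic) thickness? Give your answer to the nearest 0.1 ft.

85.9 ft

Let the plane be z = a·x + b·y + c.
Pick Q−Pick P: 244a − 163b = −260.6;  Pick R−Pick P: −17a − 151b = −2.4.
Solving gives a = −0.98345, b = 0.12661.
|∇z| = √(a²+b²) = 0.99157, so dip δ = arctan(0.99157) = 44.76°.
True thickness = vertical thickness × cos δ = 121 × cos 44.76° = 85.9 ft.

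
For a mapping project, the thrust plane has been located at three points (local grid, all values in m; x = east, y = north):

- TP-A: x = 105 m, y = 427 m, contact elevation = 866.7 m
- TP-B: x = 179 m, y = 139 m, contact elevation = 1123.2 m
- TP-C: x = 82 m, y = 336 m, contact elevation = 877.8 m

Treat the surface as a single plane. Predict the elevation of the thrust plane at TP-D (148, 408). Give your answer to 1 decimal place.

Let the plane be z = a·x + b·y + c.
TP-B−TP-A: 74a − 288b = 256.5;  TP-C−TP-A: −23a − 91b = 11.1.
Solving gives a = 1.50806, b = −0.50314.
Then c = 866.7 − a·105 − b·427 = 923.19.
At (148, 408): z = 223.2 − 205.3 + 923.19 = 941.1 m.

941.1 m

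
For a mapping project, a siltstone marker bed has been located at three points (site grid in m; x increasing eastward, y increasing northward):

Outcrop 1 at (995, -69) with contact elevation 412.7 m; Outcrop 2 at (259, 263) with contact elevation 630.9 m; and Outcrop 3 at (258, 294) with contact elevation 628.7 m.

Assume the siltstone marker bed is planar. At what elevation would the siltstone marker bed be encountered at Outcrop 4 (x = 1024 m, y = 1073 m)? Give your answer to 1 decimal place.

309.7 m

Let the plane be z = a·x + b·y + c.
Outcrop 2−Outcrop 1: −736a + 332b = 218.2;  Outcrop 3−Outcrop 1: −737a + 363b = 216.
Solving gives a = −0.333330, b = −0.081720.
Then c = 412.7 − a·995 − b·-69 = 738.73.
At (1024, 1073): z = −341.3 − 87.7 + 738.73 = 309.7 m.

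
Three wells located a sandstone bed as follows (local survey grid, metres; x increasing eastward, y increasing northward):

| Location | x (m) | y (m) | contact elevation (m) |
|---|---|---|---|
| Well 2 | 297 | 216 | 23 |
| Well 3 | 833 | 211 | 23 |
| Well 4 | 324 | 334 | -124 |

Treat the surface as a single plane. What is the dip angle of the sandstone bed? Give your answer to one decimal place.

Two edge vectors: Well 2→Well 3 = (536, -5, 0), Well 2→Well 4 = (27, 118, -147).
Normal n = (Well 2→Well 3) × (Well 2→Well 4) = (735, 78792, 63383).
So ∂z/∂x = −n_x/n_z = −0.01160 and ∂z/∂y = −n_y/n_z = −1.24311.
Gradient magnitude |∇z| = √(a² + b²) = √(0.00013 + 1.54532) = 1.24316.
True dip = arctan(1.24316) = 51.2°, dipping toward N (azimuth ≈ 001°).

51.2°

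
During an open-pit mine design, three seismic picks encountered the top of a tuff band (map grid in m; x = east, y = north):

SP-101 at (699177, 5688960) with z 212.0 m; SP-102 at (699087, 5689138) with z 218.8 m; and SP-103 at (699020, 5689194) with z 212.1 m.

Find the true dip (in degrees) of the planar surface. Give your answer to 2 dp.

Let the plane be z = a·x + b·y + c.
SP-102−SP-101: −90a + 178b = 6.8;  SP-103−SP-101: −157a + 234b = 0.1.
Solving gives a = 0.22849, b = 0.15373.
Gradient magnitude |∇z| = √(a² + b²) = √(0.05221 + 0.02363) = 0.27540.
True dip = arctan(0.27540) = 15.40°, dipping toward SW (azimuth ≈ 236°).

15.40°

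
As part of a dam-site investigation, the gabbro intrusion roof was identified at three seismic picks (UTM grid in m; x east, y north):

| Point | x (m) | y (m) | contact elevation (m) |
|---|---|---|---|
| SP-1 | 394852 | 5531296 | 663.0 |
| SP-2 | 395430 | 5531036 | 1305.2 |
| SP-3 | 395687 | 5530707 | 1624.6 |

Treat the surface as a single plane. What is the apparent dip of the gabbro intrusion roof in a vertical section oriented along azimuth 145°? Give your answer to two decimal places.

Let the plane be z = a·x + b·y + c.
SP-2−SP-1: 578a − 260b = 642.2;  SP-3−SP-1: 835a − 589b = 961.6.
Solving gives a = 1.03971, b = −0.15865.
Unit vector along 145° is (sin 145°, cos 145°) = (0.5736, -0.8192).
Slope in that direction = a·(0.5736) + b·(-0.8192) = 0.72631.
Apparent dip = arctan|0.72631| = 35.99° (true dip is 46.4°, so apparent ≤ true as expected).

35.99°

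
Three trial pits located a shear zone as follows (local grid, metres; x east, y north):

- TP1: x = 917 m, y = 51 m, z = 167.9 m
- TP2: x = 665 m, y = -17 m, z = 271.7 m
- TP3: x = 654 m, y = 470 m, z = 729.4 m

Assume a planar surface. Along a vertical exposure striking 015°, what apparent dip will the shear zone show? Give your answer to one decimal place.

35.8°

Two edge vectors: TP1→TP2 = (-252, -68, 103.8), TP1→TP3 = (-263, 419, 561.5).
Normal n = (TP1→TP2) × (TP1→TP3) = (-81674.2, 114198.6, -123472).
So ∂z/∂x = −n_x/n_z = −0.66148 and ∂z/∂y = −n_y/n_z = 0.92489.
Unit vector along 015° is (sin 15°, cos 15°) = (0.2588, 0.9659).
Slope in that direction = a·(0.2588) + b·(0.9659) = 0.72218.
Apparent dip = arctan|0.72218| = 35.8° (true dip is 48.7°, so apparent ≤ true as expected).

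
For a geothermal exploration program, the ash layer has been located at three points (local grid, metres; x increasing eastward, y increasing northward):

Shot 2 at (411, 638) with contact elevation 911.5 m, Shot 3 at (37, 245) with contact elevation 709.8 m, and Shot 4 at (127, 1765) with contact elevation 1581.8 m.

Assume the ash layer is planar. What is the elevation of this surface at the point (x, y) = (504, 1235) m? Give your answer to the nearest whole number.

1250 m

Let the plane be z = a·x + b·y + c.
Shot 3−Shot 2: −374a − 393b = −201.7;  Shot 4−Shot 2: −284a + 1127b = 670.3.
Solving gives a = −0.06774, b = 0.57770.
Then c = 911.5 − a·411 − b·638 = 570.77.
At (504, 1235): z = −34.1 + 713.5 + 570.77 = 1250.1 m.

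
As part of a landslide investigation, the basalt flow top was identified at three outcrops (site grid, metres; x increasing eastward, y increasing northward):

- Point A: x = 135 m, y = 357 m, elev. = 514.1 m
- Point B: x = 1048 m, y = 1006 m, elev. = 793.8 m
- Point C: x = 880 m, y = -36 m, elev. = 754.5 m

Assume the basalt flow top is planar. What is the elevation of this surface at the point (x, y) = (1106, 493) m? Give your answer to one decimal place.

Two edge vectors: Point A→Point B = (913, 649, 279.7), Point A→Point C = (745, -393, 240.4).
Normal n = (Point A→Point B) × (Point A→Point C) = (265941.7, -11108.7, -842314).
So ∂z/∂x = −n_x/n_z = 0.315728 and ∂z/∂y = −n_y/n_z = −0.013188.
Intercept c from Point A: 514.1 − 42.62 + 4.71 = 476.19.
At (1106, 493): z = 349.2 − 6.5 + 476.19 = 818.9 m.

818.9 m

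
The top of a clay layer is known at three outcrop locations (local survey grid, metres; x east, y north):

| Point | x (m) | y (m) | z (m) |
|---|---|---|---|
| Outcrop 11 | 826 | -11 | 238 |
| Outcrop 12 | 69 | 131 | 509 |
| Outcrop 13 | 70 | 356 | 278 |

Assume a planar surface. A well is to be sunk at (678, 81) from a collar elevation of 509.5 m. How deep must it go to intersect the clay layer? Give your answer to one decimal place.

Let the plane be z = a·x + b·y + c.
Outcrop 12−Outcrop 11: −757a + 142b = 271;  Outcrop 13−Outcrop 11: −756a + 367b = 40.
Solving gives a = −0.55012, b = −1.02422.
Then c = 238 − a·826 − b·-11 = 681.13.
At (678, 81): z_contact = −372.98 − 82.96 + 681.13 = 225.19 m.
Depth below ground = 509.5 − 225.19 = 284.3 m.

284.3 m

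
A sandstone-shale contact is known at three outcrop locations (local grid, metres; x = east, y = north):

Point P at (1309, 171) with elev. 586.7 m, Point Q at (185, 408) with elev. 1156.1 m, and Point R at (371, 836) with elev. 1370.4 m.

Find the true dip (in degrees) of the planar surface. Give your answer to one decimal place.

37.1°

Let the plane be z = a·x + b·y + c.
Point Q−Point P: −1124a + 237b = 569.4;  Point R−Point P: −938a + 665b = 783.7.
Solving gives a = −0.36735, b = 0.66034.
Gradient magnitude |∇z| = √(a² + b²) = √(0.13494 + 0.43605) = 0.75564.
True dip = arctan(0.75564) = 37.1°, dipping toward SSE (azimuth ≈ 151°).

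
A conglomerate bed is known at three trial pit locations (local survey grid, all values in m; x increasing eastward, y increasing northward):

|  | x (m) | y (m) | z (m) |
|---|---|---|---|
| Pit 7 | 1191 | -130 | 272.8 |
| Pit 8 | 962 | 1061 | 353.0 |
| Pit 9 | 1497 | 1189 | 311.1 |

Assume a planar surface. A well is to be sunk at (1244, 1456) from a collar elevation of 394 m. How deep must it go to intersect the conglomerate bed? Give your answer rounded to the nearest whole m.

Let the plane be z = a·x + b·y + c.
Pit 8−Pit 7: −229a + 1191b = 80.2;  Pit 9−Pit 7: 306a + 1319b = 38.3.
Solving gives a = −0.09028, b = 0.04998.
Then c = 272.8 − a·1191 − b·-130 = 386.82.
At (1244, 1456): z_contact = −112.3 + 72.8 + 386.82 = 347.3 m.
Depth below ground = 394 − 347.3 = 47 m.

47 m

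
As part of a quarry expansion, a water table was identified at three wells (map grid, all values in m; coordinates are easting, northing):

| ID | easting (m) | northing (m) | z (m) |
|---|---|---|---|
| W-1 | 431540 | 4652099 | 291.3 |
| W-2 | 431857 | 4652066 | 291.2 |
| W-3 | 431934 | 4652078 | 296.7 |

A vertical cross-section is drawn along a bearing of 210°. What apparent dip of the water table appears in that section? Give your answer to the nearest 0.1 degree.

Let the plane be z = a·easting + b·northing + c.
W-2−W-1: 317a − 33b = −0.1;  W-3−W-1: 394a − 21b = 5.4.
Solving gives a = 0.02842, b = 0.27600.
Unit vector along 210° is (sin 210°, cos 210°) = (-0.5000, -0.8660).
Slope in that direction = a·(-0.5000) + b·(-0.8660) = −0.25323.
Apparent dip = arctan|0.25323| = 14.2° (true dip is 15.5°, so apparent ≤ true as expected).

14.2°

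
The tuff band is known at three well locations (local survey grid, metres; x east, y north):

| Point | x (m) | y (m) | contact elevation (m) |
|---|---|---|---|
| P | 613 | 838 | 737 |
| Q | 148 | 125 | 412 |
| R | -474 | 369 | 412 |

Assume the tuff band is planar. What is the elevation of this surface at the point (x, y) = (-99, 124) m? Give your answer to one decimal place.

Let the plane be z = a·x + b·y + c.
Q−P: −465a − 713b = −325;  R−P: −1087a − 469b = −325.
Solving gives a = 0.14238, b = 0.36296.
Then c = 737 − a·613 − b·838 = 345.56.
At (-99, 124): z = −14.1 + 45.0 + 345.56 = 376.5 m.

376.5 m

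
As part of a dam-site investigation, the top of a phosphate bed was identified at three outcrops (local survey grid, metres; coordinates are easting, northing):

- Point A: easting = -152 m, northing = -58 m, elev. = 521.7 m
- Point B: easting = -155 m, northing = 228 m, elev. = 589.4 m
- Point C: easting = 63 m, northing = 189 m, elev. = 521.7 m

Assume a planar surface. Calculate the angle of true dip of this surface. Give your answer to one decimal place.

Two edge vectors: Point A→Point B = (-3, 286, 67.7), Point A→Point C = (215, 247, 0).
Normal n = (Point A→Point B) × (Point A→Point C) = (-16721.9, 14555.5, -62231).
So ∂z/∂easting = −n_x/n_z = −0.26871 and ∂z/∂northing = −n_y/n_z = 0.23389.
Gradient magnitude |∇z| = √(a² + b²) = √(0.07220 + 0.05471) = 0.35624.
True dip = arctan(0.35624) = 19.6°, dipping toward SE (azimuth ≈ 131°).

19.6°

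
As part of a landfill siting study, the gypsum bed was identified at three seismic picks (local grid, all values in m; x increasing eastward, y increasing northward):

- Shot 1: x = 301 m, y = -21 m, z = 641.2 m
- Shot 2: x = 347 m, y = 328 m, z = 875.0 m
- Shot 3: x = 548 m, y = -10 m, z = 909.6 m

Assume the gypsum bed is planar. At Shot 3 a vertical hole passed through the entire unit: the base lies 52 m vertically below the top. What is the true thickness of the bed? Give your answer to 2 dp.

33.49 m

Let the plane be z = a·x + b·y + c.
Shot 2−Shot 1: 46a + 349b = 233.8;  Shot 3−Shot 1: 247a + 11b = 268.4.
Solving gives a = 1.06305, b = 0.52980.
|∇z| = √(a²+b²) = 1.18775, so dip δ = arctan(1.18775) = 49.91°.
True thickness = vertical thickness × cos δ = 52 × cos 49.91° = 33.49 m.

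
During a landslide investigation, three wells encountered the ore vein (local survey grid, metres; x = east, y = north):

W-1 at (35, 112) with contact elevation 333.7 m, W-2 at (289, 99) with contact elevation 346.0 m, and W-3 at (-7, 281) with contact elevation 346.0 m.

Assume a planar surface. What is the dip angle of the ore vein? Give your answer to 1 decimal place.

5.8°

Two edge vectors: W-1→W-2 = (254, -13, 12.3), W-1→W-3 = (-42, 169, 12.3).
Normal n = (W-1→W-2) × (W-1→W-3) = (-2238.6, -3640.8, 42380).
So ∂z/∂x = −n_x/n_z = 0.05282 and ∂z/∂y = −n_y/n_z = 0.08591.
Gradient magnitude |∇z| = √(a² + b²) = √(0.00279 + 0.00738) = 0.10085.
True dip = arctan(0.10085) = 5.8°, dipping toward SSW (azimuth ≈ 212°).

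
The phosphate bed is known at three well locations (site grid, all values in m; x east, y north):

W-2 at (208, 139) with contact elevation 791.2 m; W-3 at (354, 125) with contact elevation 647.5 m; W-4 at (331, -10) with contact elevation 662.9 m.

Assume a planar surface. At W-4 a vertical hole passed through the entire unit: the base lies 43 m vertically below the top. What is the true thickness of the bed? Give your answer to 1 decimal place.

30.7 m

Let the plane be z = a·x + b·y + c.
W-3−W-2: 146a − 14b = −143.7;  W-4−W-2: 123a − 149b = −128.3.
Solving gives a = −0.97919, b = 0.05275.
|∇z| = √(a²+b²) = 0.98061, so dip δ = arctan(0.98061) = 44.44°.
True thickness = vertical thickness × cos δ = 43 × cos 44.44° = 30.7 m.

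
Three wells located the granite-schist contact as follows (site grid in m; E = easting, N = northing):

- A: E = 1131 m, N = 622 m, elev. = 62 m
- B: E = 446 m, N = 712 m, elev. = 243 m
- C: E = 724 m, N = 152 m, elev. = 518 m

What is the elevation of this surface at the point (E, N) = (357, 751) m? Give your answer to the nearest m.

248 m

Let the plane be z = a·E + b·N + c.
B−A: −685a + 90b = 181;  C−A: −407a − 470b = 456.
Solving gives a = −0.35169, b = −0.66566.
Then c = 62 − a·1131 − b·622 = 873.81.
At (357, 751): z = −125.6 − 499.9 + 873.81 = 248.3 m.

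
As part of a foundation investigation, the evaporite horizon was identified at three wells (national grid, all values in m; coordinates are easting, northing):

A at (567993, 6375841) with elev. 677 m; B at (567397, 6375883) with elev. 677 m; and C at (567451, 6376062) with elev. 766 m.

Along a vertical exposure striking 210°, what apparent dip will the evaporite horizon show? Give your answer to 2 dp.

23.69°

Two edge vectors: A→B = (-596, 42, 0), A→C = (-542, 221, 89).
Normal n = (A→B) × (A→C) = (3738, 53044, -108952).
So ∂z/∂easting = −n_x/n_z = 0.03431 and ∂z/∂northing = −n_y/n_z = 0.48686.
Unit vector along 210° is (sin 210°, cos 210°) = (-0.5000, -0.8660).
Slope in that direction = a·(-0.5000) + b·(-0.8660) = −0.43878.
Apparent dip = arctan|0.43878| = 23.69° (true dip is 26.0°, so apparent ≤ true as expected).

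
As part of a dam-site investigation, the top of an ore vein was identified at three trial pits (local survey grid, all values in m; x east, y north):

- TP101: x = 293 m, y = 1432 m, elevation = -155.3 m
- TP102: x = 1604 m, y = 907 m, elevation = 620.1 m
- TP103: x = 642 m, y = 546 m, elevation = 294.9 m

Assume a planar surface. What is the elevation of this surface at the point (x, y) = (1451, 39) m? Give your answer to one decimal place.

833.2 m

Two edge vectors: TP101→TP102 = (1311, -525, 775.4), TP101→TP103 = (349, -886, 450.2).
Normal n = (TP101→TP102) × (TP101→TP103) = (450649.4, -319597.6, -978321).
So ∂z/∂x = −n_x/n_z = 0.460636 and ∂z/∂y = −n_y/n_z = −0.326680.
Intercept c from TP101: -155.3 − 134.97 + 467.81 = 177.54.
At (1451, 39): z = 668.4 − 12.7 + 177.54 = 833.2 m.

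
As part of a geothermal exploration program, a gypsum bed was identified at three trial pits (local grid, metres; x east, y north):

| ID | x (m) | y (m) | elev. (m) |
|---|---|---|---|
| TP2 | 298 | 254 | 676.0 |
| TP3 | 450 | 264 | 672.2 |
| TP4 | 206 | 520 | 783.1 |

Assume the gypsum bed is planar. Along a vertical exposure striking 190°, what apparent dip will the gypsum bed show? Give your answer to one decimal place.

20.3°

Let the plane be z = a·x + b·y + c.
TP3−TP2: 152a + 10b = −3.8;  TP4−TP2: −92a + 266b = 107.1.
Solving gives a = −0.05034, b = 0.38522.
Unit vector along 190° is (sin 190°, cos 190°) = (-0.1736, -0.9848).
Slope in that direction = a·(-0.1736) + b·(-0.9848) = −0.37063.
Apparent dip = arctan|0.37063| = 20.3° (true dip is 21.2°, so apparent ≤ true as expected).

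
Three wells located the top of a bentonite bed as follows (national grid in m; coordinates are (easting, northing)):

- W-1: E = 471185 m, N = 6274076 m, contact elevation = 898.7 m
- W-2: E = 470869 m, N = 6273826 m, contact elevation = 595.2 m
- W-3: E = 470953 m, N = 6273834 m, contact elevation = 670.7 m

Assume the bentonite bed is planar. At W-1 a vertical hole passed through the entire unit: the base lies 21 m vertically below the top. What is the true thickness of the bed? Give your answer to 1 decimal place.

Let the plane be z = a·E + b·N + c.
W-2−W-1: −316a − 250b = −303.5;  W-3−W-1: −232a − 242b = −228.
Solving gives a = 0.89037, b = 0.08857.
|∇z| = √(a²+b²) = 0.89477, so dip δ = arctan(0.89477) = 41.82°.
True thickness = vertical thickness × cos δ = 21 × cos 41.82° = 15.6 m.

15.6 m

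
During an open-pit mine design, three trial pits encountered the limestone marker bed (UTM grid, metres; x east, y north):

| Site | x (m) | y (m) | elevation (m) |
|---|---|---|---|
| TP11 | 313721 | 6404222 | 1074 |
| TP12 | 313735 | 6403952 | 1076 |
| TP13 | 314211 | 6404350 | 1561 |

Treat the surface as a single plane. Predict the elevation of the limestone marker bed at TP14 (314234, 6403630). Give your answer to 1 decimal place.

1552.3 m

Let the plane be z = a·x + b·y + c.
TP12−TP11: 14a − 270b = 2;  TP13−TP11: 490a + 128b = 487.
Solving gives a = 0.982504549, b = 0.043537273.
Then c = 1074 − a·313721 − b·6404222 = −585980.67.
At (314234, 6403630): z = 308736.3 + 278796.6 − 585980.67 = 1552.3 m.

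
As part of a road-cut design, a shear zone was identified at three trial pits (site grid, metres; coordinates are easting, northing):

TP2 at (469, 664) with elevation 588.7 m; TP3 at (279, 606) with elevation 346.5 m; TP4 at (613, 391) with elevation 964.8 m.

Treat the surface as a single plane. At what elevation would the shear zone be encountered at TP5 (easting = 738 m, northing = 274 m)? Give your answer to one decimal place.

Two edge vectors: TP2→TP3 = (-190, -58, -242.2), TP2→TP4 = (144, -273, 376.1).
Normal n = (TP2→TP3) × (TP2→TP4) = (-87934.4, 36582.2, 60222).
So ∂z/∂easting = −n_x/n_z = 1.46017 and ∂z/∂northing = −n_y/n_z = −0.60746.
Intercept c from TP2: 588.7 − 684.82 + 403.35 = 307.23.
At (738, 274): z = 1077.6 − 166.4 + 307.23 = 1218.4 m.

1218.4 m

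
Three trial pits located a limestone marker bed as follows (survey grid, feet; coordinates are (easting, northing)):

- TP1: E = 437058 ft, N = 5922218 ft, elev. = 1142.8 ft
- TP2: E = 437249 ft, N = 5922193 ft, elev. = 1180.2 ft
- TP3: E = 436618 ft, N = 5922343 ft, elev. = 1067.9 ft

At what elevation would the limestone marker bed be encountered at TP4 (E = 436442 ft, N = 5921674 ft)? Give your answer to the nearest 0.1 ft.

Two edge vectors: TP1→TP2 = (191, -25, 37.4), TP1→TP3 = (-440, 125, -74.9).
Normal n = (TP1→TP2) × (TP1→TP3) = (-2802.5, -2150.1, 12875).
So ∂z/∂E = −n_x/n_z = 0.217669903 and ∂z/∂N = −n_y/n_z = 0.166998058.
Intercept c from TP1: 1142.8 − 95134.37 − 988998.91 = −1082990.48.
At (436442, 5921674): z = 95000.3 + 988908.1 − 1082990.48 = 917.9 ft.

917.9 ft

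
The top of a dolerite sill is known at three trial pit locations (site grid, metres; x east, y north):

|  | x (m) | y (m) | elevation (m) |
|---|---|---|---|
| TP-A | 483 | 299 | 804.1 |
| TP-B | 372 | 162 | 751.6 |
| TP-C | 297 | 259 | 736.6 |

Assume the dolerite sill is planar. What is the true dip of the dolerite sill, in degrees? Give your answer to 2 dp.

19.62°

Two edge vectors: TP-A→TP-B = (-111, -137, -52.5), TP-A→TP-C = (-186, -40, -67.5).
Normal n = (TP-A→TP-B) × (TP-A→TP-C) = (7147.5, 2272.5, -21042).
So ∂z/∂x = −n_x/n_z = 0.33968 and ∂z/∂y = −n_y/n_z = 0.10800.
Gradient magnitude |∇z| = √(a² + b²) = √(0.11538 + 0.01166) = 0.35643.
True dip = arctan(0.35643) = 19.62°, dipping toward WSW (azimuth ≈ 252°).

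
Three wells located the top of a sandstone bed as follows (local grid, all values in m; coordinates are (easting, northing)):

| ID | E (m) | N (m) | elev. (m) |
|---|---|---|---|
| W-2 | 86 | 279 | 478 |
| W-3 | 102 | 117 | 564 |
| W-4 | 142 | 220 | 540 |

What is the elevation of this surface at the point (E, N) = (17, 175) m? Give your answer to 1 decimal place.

484.7 m

Let the plane be z = a·E + b·N + c.
W-3−W-2: 16a − 162b = 86;  W-4−W-2: 56a − 59b = 62.
Solving gives a = 0.61147, b = −0.47047.
Then c = 478 − a·86 − b·279 = 556.68.
At (17, 175): z = 10.4 − 82.3 + 556.68 = 484.7 m.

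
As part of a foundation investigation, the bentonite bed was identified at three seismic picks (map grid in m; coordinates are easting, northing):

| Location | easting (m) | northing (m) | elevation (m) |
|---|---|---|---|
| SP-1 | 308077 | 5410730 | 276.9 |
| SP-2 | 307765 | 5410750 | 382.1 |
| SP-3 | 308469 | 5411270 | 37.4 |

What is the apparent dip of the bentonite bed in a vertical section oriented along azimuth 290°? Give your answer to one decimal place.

14.8°

Let the plane be z = a·easting + b·northing + c.
SP-2−SP-1: −312a + 20b = 105.2;  SP-3−SP-1: 392a + 540b = −239.5.
Solving gives a = −0.34935, b = −0.18991.
Unit vector along 290° is (sin 290°, cos 290°) = (-0.9397, 0.3420).
Slope in that direction = a·(-0.9397) + b·(0.3420) = 0.26333.
Apparent dip = arctan|0.26333| = 14.8° (true dip is 21.7°, so apparent ≤ true as expected).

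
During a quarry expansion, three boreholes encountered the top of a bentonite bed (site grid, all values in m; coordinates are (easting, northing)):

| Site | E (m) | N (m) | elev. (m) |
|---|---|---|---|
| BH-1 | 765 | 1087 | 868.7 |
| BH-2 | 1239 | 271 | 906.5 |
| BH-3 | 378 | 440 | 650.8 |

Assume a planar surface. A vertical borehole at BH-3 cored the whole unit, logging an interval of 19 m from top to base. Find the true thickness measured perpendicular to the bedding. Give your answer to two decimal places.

17.91 m

Let the plane be z = a·E + b·N + c.
BH-2−BH-1: 474a − 816b = 37.8;  BH-3−BH-1: −387a − 647b = −217.9.
Solving gives a = 0.32494, b = 0.14243.
|∇z| = √(a²+b²) = 0.35478, so dip δ = arctan(0.35478) = 19.53°.
True thickness = vertical thickness × cos δ = 19 × cos 19.53° = 17.91 m.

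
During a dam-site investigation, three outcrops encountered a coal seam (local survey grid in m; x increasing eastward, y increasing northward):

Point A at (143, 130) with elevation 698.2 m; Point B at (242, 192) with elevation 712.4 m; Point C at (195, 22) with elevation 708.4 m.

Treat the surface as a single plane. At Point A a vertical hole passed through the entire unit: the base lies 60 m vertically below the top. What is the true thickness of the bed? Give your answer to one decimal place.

Two edge vectors: Point A→Point B = (99, 62, 14.2), Point A→Point C = (52, -108, 10.2).
Normal n = (Point A→Point B) × (Point A→Point C) = (2166, -271.4, -13916).
So ∂z/∂x = −n_x/n_z = 0.15565 and ∂z/∂y = −n_y/n_z = −0.01950.
|∇z| = √(a²+b²) = 0.15687, so dip δ = arctan(0.15687) = 8.92°.
True thickness = vertical thickness × cos δ = 60 × cos 8.92° = 59.3 m.

59.3 m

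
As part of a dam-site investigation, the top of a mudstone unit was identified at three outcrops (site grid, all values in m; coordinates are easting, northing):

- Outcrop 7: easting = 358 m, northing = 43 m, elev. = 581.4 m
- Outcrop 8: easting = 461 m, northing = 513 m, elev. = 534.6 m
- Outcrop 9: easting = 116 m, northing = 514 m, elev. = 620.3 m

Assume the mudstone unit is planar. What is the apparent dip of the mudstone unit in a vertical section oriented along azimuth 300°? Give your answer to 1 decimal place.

Two edge vectors: Outcrop 7→Outcrop 8 = (103, 470, -46.8), Outcrop 7→Outcrop 9 = (-242, 471, 38.9).
Normal n = (Outcrop 7→Outcrop 8) × (Outcrop 7→Outcrop 9) = (40325.8, 7318.9, 162253).
So ∂z/∂easting = −n_x/n_z = −0.24854 and ∂z/∂northing = −n_y/n_z = −0.04511.
Unit vector along 300° is (sin 300°, cos 300°) = (-0.8660, 0.5000).
Slope in that direction = a·(-0.8660) + b·(0.5000) = 0.19268.
Apparent dip = arctan|0.19268| = 10.9° (true dip is 14.2°, so apparent ≤ true as expected).

10.9°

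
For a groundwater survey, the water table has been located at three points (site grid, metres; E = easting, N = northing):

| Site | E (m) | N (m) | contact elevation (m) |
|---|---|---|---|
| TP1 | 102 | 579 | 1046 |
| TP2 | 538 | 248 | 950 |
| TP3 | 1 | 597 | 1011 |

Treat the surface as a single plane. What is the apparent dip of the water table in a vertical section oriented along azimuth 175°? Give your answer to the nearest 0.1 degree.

Two edge vectors: TP1→TP2 = (436, -331, -96), TP1→TP3 = (-101, 18, -35).
Normal n = (TP1→TP2) × (TP1→TP3) = (13313, 24956, -25583).
So ∂z/∂E = −n_x/n_z = 0.52038 and ∂z/∂N = −n_y/n_z = 0.97549.
Unit vector along 175° is (sin 175°, cos 175°) = (0.0872, -0.9962).
Slope in that direction = a·(0.0872) + b·(-0.9962) = −0.92642.
Apparent dip = arctan|0.92642| = 42.8° (true dip is 47.9°, so apparent ≤ true as expected).

42.8°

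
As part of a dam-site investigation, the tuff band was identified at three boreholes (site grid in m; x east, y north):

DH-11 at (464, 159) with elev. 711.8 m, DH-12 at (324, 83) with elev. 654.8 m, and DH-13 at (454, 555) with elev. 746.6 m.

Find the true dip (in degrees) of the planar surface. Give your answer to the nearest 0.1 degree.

Let the plane be z = a·x + b·y + c.
DH-12−DH-11: −140a − 76b = −57;  DH-13−DH-11: −10a + 396b = 34.8.
Solving gives a = 0.35458, b = 0.09683.
Gradient magnitude |∇z| = √(a² + b²) = √(0.12572 + 0.00938) = 0.36756.
True dip = arctan(0.36756) = 20.2°, dipping toward WSW (azimuth ≈ 255°).

20.2°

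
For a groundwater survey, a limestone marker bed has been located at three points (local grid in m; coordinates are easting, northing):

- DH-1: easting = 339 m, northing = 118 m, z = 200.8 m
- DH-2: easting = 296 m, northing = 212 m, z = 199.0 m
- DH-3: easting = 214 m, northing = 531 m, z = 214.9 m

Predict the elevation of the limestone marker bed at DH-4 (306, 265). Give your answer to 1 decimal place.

209.8 m

Two edge vectors: DH-1→DH-2 = (-43, 94, -1.8), DH-1→DH-3 = (-125, 413, 14.1).
Normal n = (DH-1→DH-2) × (DH-1→DH-3) = (2068.8, 831.3, -6009).
So ∂z/∂easting = −n_x/n_z = 0.34428 and ∂z/∂northing = −n_y/n_z = 0.13834.
Intercept c from DH-1: 200.8 − 116.71 − 16.32 = 67.76.
At (306, 265): z = 105.4 + 36.7 + 67.76 = 209.8 m.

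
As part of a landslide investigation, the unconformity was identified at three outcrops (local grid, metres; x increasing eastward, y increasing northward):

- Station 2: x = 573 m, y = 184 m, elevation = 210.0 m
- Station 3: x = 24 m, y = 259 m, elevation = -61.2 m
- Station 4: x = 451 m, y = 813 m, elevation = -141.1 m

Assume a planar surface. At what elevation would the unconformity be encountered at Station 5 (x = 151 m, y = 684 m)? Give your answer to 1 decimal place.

Let the plane be z = a·x + b·y + c.
Station 3−Station 2: −549a + 75b = −271.2;  Station 4−Station 2: −122a + 629b = −351.1.
Solving gives a = 0.42910, b = −0.47496.
Then c = 210 − a·573 − b·184 = 51.52.
At (151, 684): z = 64.8 − 324.9 + 51.52 = -208.6 m.

-208.6 m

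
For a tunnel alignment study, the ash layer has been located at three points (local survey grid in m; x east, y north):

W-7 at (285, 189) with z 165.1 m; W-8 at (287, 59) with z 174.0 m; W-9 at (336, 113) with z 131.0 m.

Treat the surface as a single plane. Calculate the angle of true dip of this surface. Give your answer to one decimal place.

38.4°

Two edge vectors: W-7→W-8 = (2, -130, 8.9), W-7→W-9 = (51, -76, -34.1).
Normal n = (W-7→W-8) × (W-7→W-9) = (5109.4, 522.1, 6478).
So ∂z/∂x = −n_x/n_z = −0.78873 and ∂z/∂y = −n_y/n_z = −0.08060.
Gradient magnitude |∇z| = √(a² + b²) = √(0.62210 + 0.00650) = 0.79284.
True dip = arctan(0.79284) = 38.4°, dipping toward E (azimuth ≈ 084°).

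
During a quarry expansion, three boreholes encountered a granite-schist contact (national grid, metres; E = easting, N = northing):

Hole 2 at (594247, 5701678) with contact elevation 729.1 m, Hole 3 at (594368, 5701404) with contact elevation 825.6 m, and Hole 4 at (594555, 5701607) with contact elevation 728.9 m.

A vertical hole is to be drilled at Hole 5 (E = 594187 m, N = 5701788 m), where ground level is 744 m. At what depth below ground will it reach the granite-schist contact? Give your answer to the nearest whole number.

53 m

Let the plane be z = a·E + b·N + c.
Hole 3−Hole 2: 121a − 274b = 96.5;  Hole 4−Hole 2: 308a − 71b = −0.2.
Solving gives a = −0.09111094, b = −0.39242490.
Then c = 729.1 − a·594247 − b·5701678 = 2292351.93.
At (594187, 5701788): z_contact = −54136.9 − 2237523.6 + 2292351.93 = 691.4 m.
Depth below ground = 744 − 691.4 = 53 m.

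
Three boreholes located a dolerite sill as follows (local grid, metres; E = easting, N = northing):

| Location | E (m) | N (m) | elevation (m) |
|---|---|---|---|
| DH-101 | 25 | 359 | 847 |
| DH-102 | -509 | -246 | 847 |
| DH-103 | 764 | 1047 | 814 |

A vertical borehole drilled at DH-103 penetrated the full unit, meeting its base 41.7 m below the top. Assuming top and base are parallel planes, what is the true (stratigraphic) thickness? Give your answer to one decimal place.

Let the plane be z = a·E + b·N + c.
DH-102−DH-101: −534a − 605b = 0;  DH-103−DH-101: 739a + 688b = −33.
Solving gives a = −0.25049, b = 0.22110.
|∇z| = √(a²+b²) = 0.33411, so dip δ = arctan(0.33411) = 18.48°.
True thickness = vertical thickness × cos δ = 41.7 × cos 18.48° = 39.6 m.

39.6 m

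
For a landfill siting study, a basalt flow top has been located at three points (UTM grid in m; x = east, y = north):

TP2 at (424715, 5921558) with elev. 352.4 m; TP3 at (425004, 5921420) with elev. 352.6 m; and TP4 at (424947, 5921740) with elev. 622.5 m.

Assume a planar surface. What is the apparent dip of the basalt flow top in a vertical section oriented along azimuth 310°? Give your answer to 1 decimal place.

Let the plane be z = a·x + b·y + c.
TP3−TP2: 289a − 138b = 0.2;  TP4−TP2: 232a + 182b = 270.1.
Solving gives a = 0.44095, b = 0.92198.
Unit vector along 310° is (sin 310°, cos 310°) = (-0.7660, 0.6428).
Slope in that direction = a·(-0.7660) + b·(0.6428) = 0.25485.
Apparent dip = arctan|0.25485| = 14.3° (true dip is 45.6°, so apparent ≤ true as expected).

14.3°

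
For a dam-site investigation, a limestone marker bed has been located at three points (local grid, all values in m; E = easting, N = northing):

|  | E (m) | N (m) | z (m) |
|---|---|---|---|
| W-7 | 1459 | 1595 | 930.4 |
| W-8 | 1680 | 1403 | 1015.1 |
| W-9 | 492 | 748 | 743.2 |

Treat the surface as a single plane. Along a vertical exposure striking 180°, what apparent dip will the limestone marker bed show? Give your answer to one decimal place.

Let the plane be z = a·E + b·N + c.
W-8−W-7: 221a − 192b = 84.7;  W-9−W-7: −967a − 847b = −187.2.
Solving gives a = 0.28881, b = −0.10871.
Unit vector along 180° is (sin 180°, cos 180°) = (0.0000, -1.0000).
Slope in that direction = a·(0.0000) + b·(-1.0000) = 0.10871.
Apparent dip = arctan|0.10871| = 6.2° (true dip is 17.1°, so apparent ≤ true as expected).

6.2°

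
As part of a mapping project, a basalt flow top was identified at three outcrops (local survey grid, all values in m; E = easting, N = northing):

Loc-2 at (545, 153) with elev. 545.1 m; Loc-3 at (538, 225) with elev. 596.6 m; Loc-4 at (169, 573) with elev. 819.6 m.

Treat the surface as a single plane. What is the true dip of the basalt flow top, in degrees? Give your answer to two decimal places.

Let the plane be z = a·E + b·N + c.
Loc-3−Loc-2: −7a + 72b = 51.5;  Loc-4−Loc-2: −376a + 420b = 274.5.
Solving gives a = 0.07732, b = 0.72280.
Gradient magnitude |∇z| = √(a² + b²) = √(0.00598 + 0.52243) = 0.72692.
True dip = arctan(0.72692) = 36.01°, dipping toward S (azimuth ≈ 186°).

36.01°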